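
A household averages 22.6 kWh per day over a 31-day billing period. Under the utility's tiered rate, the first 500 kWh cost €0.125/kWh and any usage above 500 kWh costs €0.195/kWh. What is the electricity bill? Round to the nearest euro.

Usage = 22.6 kWh/day × 31 days = 700.6 kWh
First 500 kWh × €0.125 = €62.50
Remaining 200.6 kWh × €0.195 = €39.12
Total = €101.62 ≈ €102

€102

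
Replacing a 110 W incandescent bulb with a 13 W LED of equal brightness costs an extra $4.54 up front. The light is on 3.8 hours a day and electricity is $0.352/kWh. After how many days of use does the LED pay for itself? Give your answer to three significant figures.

Power saved = 110 − 13 = 97 W
Daily energy saved = 97 W × 3.8 h = 368.6 Wh = 0.3686 kWh
Daily savings = 0.3686 × $0.352 = $0.1297
Payback = $4.54 / $0.1297 per day = 34.99 days

35 days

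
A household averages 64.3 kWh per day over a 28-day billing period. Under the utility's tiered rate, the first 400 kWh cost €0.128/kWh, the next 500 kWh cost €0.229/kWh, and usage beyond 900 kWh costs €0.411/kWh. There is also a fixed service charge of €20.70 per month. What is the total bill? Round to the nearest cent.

Usage = 64.3 kWh/day × 28 days = 1800.4 kWh
First 400 kWh × €0.128 = €51.20
Next 500 kWh × €0.229 = €114.50
Remaining 900.4 kWh × €0.411 = €370.06
Energy charge = €535.76; + service €20.70 = €556.46

€556.46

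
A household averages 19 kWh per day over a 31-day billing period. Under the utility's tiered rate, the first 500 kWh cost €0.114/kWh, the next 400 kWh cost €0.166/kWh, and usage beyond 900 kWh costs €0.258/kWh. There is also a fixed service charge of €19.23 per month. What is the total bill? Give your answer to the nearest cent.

€91.00

Usage = 19 kWh/day × 31 days = 589 kWh
First 500 kWh × €0.114 = €57.00
Next 89 kWh × €0.166 = €14.77
Remaining tier: 0 kWh (not reached)
Energy charge = €71.77; + service €19.23 = €91.00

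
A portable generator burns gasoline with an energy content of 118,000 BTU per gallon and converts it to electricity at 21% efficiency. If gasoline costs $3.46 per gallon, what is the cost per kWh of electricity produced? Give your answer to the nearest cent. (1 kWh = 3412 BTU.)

Electrical output per gallon = 118,000 BTU × 0.21 / 3412 BTU/kWh = 7.263 kWh
Cost per kWh = $3.46 / 7.263 kWh = $0.476

$0.48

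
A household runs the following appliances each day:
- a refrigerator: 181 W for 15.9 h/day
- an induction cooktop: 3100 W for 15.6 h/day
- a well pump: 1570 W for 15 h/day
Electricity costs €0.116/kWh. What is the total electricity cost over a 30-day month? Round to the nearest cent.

€260.26

refrigerator: 181 W × 15.9 h × 30 d = 86,337 Wh = 86.34 kWh
induction cooktop: 3100 W × 15.6 h × 30 d = 1,450,800 Wh = 1,451 kWh
well pump: 1570 W × 15 h × 30 d = 706,500 Wh = 706.5 kWh
Total energy = 86.34 + 1,451 + 706.5 = 2,244 kWh
Cost = 2,244 kWh × €0.116 = €260.26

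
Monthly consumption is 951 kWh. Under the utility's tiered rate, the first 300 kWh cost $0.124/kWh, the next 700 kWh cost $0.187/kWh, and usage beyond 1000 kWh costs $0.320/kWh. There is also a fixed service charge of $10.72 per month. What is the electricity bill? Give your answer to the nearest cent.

$169.66

First 300 kWh × $0.124 = $37.20
Next 651 kWh × $0.187 = $121.74
Remaining tier: 0 kWh (not reached)
Energy charge = $158.94; + service $10.72 = $169.66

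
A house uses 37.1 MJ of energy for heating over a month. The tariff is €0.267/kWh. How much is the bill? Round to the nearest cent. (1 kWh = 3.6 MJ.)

37.1 MJ × (0.27778 kWh/MJ) = 10.31 kWh
Cost = 10.31 kWh × €0.267/kWh = €2.75

€2.75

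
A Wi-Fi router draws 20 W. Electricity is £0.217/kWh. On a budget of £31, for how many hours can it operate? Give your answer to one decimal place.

7142.9 h

Energy budget = £31 / £0.217 per kWh = 142.9 kWh = 142,857 Wh
Runtime = 142,857 Wh / 20 W = 7,143 h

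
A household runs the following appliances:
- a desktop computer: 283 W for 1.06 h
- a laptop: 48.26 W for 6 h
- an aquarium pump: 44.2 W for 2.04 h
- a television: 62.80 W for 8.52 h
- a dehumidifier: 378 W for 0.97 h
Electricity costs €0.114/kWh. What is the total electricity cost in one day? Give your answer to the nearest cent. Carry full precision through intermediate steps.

desktop computer: 283 W × 1.06 h = 300 Wh = 0.3 kWh
laptop: 48.26 W × 6 h = 290 Wh = 0.2896 kWh
aquarium pump: 44.2 W × 2.04 h = 90 Wh = 0.09017 kWh
television: 62.80 W × 8.52 h = 535 Wh = 0.5351 kWh
dehumidifier: 378 W × 0.97 h = 367 Wh = 0.3667 kWh
Total energy = 0.3 + 0.2896 + 0.09017 + 0.5351 + 0.3667 = 1.581 kWh
Cost = 1.581 kWh × €0.114 = €0.18

€0.18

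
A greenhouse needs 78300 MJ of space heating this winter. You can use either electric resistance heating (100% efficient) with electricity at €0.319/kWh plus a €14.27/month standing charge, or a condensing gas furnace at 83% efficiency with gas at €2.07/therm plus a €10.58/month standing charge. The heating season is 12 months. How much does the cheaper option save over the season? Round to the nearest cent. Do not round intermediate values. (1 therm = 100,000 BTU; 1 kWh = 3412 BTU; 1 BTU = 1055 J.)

Heat load = 78300 MJ = 78,300,000,000 J / 1055 = 74,218,009 BTU
Gas: input = 74,218,009 / 0.83 = 89,419,289 BTU = 894.2 therm → 894.2 × €2.07 = €1,850.98; + 12 × €10.58 standing = €1,977.94
Electric: 74,218,009 BTU / 3412 = 21,750 kWh → × €0.319 = €6,938.91; + 12 × €14.27 standing = €7,110.15
Difference = |€1,977.94 − €7,110.15| = €5,132.21

€5132.21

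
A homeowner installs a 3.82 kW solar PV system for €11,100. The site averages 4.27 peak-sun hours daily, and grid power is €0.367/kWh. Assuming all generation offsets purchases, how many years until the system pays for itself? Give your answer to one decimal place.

Daily generation = 3.82 kW × 4.27 h = 16.31 kWh
Annual generation = 16.31 × 365 = 5953.7 kWh
Annual savings = 5953.7 × €0.367 = €2,184.99
Payback = €11,100 / €2,184.99 = 5.08 years

5.1 years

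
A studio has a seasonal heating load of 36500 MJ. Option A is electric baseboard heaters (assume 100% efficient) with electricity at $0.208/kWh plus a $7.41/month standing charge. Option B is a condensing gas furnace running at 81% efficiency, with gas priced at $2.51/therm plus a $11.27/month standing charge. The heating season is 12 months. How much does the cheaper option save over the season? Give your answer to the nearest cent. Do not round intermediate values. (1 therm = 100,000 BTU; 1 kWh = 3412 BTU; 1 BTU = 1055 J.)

Heat load = 36500 MJ = 36,500,000,000 J / 1055 = 34,597,156 BTU
Gas: input = 34,597,156 / 0.81 = 42,712,539 BTU = 427.1 therm → 427.1 × $2.51 = $1,072.08; + 12 × $11.27 standing = $1,207.32
Electric: 34,597,156 BTU / 3412 = 10,140 kWh → × $0.208 = $2,109.09; + 12 × $7.41 standing = $2,198.01
Difference = |$1,207.32 − $2,198.01| = $990.68

$990.68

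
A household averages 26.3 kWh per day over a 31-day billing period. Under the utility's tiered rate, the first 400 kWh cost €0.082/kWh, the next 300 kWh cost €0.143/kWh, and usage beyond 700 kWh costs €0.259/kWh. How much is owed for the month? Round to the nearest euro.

Usage = 26.3 kWh/day × 31 days = 815.3 kWh
First 400 kWh × €0.082 = €32.80
Next 300 kWh × €0.143 = €42.90
Remaining 115.3 kWh × €0.259 = €29.86
Total = €105.56 ≈ €106

€106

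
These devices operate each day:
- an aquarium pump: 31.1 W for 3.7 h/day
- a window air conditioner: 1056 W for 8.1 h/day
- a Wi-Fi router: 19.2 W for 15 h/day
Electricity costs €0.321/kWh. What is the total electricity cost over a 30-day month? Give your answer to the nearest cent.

€86.25

aquarium pump: 31.1 W × 3.7 h × 30 d = 3,452 Wh = 3.452 kWh
window air conditioner: 1056 W × 8.1 h × 30 d = 256,608 Wh = 256.6 kWh
Wi-Fi router: 19.2 W × 15 h × 30 d = 8,640 Wh = 8.64 kWh
Total energy = 3.452 + 256.6 + 8.64 = 268.7 kWh
Cost = 268.7 kWh × €0.321 = €86.25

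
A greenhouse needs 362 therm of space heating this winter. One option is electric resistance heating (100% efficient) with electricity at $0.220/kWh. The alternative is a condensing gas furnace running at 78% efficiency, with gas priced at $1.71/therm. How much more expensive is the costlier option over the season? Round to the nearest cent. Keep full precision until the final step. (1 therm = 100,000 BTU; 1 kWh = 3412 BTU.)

$1540.50

Heat load = 362 therm × 100,000 = 36,200,000 BTU
Gas: input = 36,200,000 / 0.780 = 46,410,256 BTU = 464.1 therm → 464.1 × $1.71 = $793.62
Electric: 36,200,000 BTU / 3412 = 10,610 kWh → × $0.220 = $2,334.11
Difference = |$793.62 − $2,334.11| = $1,540.50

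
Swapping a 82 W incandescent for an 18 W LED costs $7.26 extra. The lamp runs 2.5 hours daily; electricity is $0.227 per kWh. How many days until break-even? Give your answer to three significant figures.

200 days

Power saved = 82 − 18 = 64 W
Daily energy saved = 64 W × 2.5 h = 160 Wh = 0.16 kWh
Daily savings = 0.16 × $0.227 = $0.0363
Payback = $7.26 / $0.0363 per day = 199.9 days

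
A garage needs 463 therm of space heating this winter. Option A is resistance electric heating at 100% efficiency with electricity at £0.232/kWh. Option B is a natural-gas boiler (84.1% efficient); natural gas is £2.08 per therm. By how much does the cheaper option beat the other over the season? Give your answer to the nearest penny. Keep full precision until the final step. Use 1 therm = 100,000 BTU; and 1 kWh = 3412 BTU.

Heat load = 463 therm × 100,000 = 46,300,000 BTU
Gas: input = 46,300,000 / 0.841 = 55,053,508 BTU = 550.5 therm → 550.5 × £2.08 = £1,145.11
Electric: 46,300,000 BTU / 3412 = 13,570 kWh → × £0.232 = £3,148.18
Difference = |£1,145.11 − £3,148.18| = £2,003.07

£2003.07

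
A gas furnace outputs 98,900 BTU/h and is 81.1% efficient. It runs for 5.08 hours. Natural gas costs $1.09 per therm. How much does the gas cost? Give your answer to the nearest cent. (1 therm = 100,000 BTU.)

Heat delivered = 98,900 BTU/h × 5.08 h = 502,412 BTU
Gas input = 502,412 / 0.811 = 619,497 BTU
= 619,497 / 100,000 = 6.195 therm
Cost = 6.195 × $1.09/therm = $6.75

$6.75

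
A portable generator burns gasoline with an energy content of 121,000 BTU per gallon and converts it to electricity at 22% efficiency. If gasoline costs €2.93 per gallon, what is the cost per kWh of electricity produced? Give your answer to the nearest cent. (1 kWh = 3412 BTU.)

Electrical output per gallon = 121,000 BTU × 0.22 / 3412 BTU/kWh = 7.802 kWh
Cost per kWh = €2.93 / 7.802 kWh = €0.376

€0.38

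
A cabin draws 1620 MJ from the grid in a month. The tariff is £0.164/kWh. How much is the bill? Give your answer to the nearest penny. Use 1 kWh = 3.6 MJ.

£73.80

1620 MJ × (0.27778 kWh/MJ) = 450 kWh
Cost = 450 kWh × £0.164/kWh = £73.80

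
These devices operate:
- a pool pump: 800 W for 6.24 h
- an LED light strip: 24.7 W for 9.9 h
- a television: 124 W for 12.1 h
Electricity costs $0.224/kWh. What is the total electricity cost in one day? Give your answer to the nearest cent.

$1.51

pool pump: 800 W × 6.24 h = 4,992 Wh = 4.992 kWh
LED light strip: 24.7 W × 9.9 h = 245 Wh = 0.2445 kWh
television: 124 W × 12.1 h = 1,500 Wh = 1.5 kWh
Total energy = 4.992 + 0.2445 + 1.5 = 6.737 kWh
Cost = 6.737 kWh × $0.224 = $1.51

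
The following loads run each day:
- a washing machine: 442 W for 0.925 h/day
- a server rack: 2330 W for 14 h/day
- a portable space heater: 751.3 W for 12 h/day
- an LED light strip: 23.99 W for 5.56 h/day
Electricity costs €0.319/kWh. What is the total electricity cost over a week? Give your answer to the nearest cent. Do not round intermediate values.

washing machine: 442 W × 0.925 h × 7 d = 2,862 Wh = 2.862 kWh
server rack: 2330 W × 14 h × 7 d = 228,340 Wh = 228.3 kWh
portable space heater: 751.3 W × 12 h × 7 d = 63,109 Wh = 63.11 kWh
LED light strip: 23.99 W × 5.56 h × 7 d = 934 Wh = 0.9337 kWh
Total energy = 2.862 + 228.3 + 63.11 + 0.9337 = 295.2 kWh
Cost = 295.2 kWh × €0.319 = €94.18

€94.18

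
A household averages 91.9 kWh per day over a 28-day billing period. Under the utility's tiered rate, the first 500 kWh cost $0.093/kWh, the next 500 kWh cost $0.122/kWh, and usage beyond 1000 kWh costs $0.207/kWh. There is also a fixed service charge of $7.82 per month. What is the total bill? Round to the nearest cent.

$440.97

Usage = 91.9 kWh/day × 28 days = 2573.2 kWh
First 500 kWh × $0.093 = $46.50
Next 500 kWh × $0.122 = $61.00
Remaining 1573.2 kWh × $0.207 = $325.65
Energy charge = $433.15; + service $7.82 = $440.97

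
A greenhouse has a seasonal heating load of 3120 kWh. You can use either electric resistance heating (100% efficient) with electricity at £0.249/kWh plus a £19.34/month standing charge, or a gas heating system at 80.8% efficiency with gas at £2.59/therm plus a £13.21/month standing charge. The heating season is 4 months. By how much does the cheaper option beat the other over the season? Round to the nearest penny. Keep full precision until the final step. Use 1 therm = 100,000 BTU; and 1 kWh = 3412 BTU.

Heat load = 3120 kWh × 3412 = 10,645,440 BTU
Gas: input = 10,645,440 / 0.808 = 13,175,050 BTU = 131.8 therm → 131.8 × £2.59 = £341.23; + 4 × £13.21 standing = £394.07
Electric: 10,645,440 BTU / 3412 = 3,120 kWh → × £0.249 = £776.88; + 4 × £19.34 standing = £854.24
Difference = |£394.07 − £854.24| = £460.17

£460.17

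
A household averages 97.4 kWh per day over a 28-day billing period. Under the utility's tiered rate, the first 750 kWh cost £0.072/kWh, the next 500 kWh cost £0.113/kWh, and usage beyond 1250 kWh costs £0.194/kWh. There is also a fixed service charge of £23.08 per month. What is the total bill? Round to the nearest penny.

Usage = 97.4 kWh/day × 28 days = 2727.2 kWh
First 750 kWh × £0.072 = £54.00
Next 500 kWh × £0.113 = £56.50
Remaining 1477.2 kWh × £0.194 = £286.58
Energy charge = £397.08; + service £23.08 = £420.16

£420.16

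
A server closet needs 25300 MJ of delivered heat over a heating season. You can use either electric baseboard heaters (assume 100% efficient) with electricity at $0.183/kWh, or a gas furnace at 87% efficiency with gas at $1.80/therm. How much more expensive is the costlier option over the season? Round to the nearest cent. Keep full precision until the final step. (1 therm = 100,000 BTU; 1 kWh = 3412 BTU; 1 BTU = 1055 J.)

$790.05

Heat load = 25300 MJ = 25,300,000,000 J / 1055 = 23,981,043 BTU
Gas: input = 23,981,043 / 0.87 = 27,564,417 BTU = 275.6 therm → 275.6 × $1.80 = $496.16
Electric: 23,981,043 BTU / 3412 = 7,028 kWh → × $0.183 = $1,286.20
Difference = |$496.16 − $1,286.20| = $790.05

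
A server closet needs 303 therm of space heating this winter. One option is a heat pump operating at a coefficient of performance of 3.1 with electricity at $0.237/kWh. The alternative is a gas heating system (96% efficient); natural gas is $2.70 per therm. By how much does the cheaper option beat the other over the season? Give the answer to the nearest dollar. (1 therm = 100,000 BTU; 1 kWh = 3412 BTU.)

Heat load = 303 therm × 100,000 = 30,300,000 BTU
Gas: input = 30,300,000 / 0.96 = 31,562,500 BTU = 315.6 therm → 315.6 × $2.70 = $852.19
Heat pump: 30,300,000 BTU / 3412 = 8,880 kWh heat; / 3.1 = 2,865 kWh in → × $0.237 = $678.92
Difference = |$852.19 − $678.92| = $173.26 ≈ $173

$173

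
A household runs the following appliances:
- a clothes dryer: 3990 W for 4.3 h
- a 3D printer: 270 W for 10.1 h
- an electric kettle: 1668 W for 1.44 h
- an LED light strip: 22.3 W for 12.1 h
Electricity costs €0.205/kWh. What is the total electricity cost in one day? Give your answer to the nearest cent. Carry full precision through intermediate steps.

€4.62

clothes dryer: 3990 W × 4.3 h = 17,157 Wh = 17.16 kWh
3D printer: 270 W × 10.1 h = 2,727 Wh = 2.727 kWh
electric kettle: 1668 W × 1.44 h = 2,402 Wh = 2.402 kWh
LED light strip: 22.3 W × 12.1 h = 270 Wh = 0.2698 kWh
Total energy = 17.16 + 2.727 + 2.402 + 0.2698 = 22.56 kWh
Cost = 22.56 kWh × €0.205 = €4.62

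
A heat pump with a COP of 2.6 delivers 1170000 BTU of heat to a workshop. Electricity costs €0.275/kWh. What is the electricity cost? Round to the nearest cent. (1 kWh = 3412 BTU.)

Heat delivered = 1,170,000 BTU / 3412 = 342.9 kWh
Electrical input = 342.9 kWh / 2.6 = 131.9 kWh
Cost = 131.9 × €0.275/kWh = €36.27

€36.27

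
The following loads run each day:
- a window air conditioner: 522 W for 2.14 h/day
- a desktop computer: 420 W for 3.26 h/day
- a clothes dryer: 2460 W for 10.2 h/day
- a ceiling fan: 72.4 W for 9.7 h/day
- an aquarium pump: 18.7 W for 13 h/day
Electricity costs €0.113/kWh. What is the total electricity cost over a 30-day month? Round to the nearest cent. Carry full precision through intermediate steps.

€96.70

window air conditioner: 522 W × 2.14 h × 30 d = 33,512 Wh = 33.51 kWh
desktop computer: 420 W × 3.26 h × 30 d = 41,076 Wh = 41.08 kWh
clothes dryer: 2460 W × 10.2 h × 30 d = 752,760 Wh = 752.8 kWh
ceiling fan: 72.4 W × 9.7 h × 30 d = 21,068 Wh = 21.07 kWh
aquarium pump: 18.7 W × 13 h × 30 d = 7,293 Wh = 7.293 kWh
Total energy = 33.51 + 41.08 + 752.8 + 21.07 + 7.293 = 855.7 kWh
Cost = 855.7 kWh × €0.113 = €96.70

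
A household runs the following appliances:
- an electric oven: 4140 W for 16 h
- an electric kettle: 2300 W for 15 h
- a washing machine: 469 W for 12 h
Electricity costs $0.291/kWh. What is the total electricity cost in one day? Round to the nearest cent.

electric oven: 4140 W × 16 h = 66,240 Wh = 66.24 kWh
electric kettle: 2300 W × 15 h = 34,500 Wh = 34.5 kWh
washing machine: 469 W × 12 h = 5,628 Wh = 5.628 kWh
Total energy = 66.24 + 34.5 + 5.628 = 106.4 kWh
Cost = 106.4 kWh × $0.291 = $30.95

$30.95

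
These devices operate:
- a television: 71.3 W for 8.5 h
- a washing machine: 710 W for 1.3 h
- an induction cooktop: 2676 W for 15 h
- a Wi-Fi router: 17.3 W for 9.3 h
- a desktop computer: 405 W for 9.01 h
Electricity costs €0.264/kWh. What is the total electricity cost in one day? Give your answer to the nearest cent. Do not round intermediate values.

television: 71.3 W × 8.5 h = 606 Wh = 0.606 kWh
washing machine: 710 W × 1.3 h = 923 Wh = 0.923 kWh
induction cooktop: 2676 W × 15 h = 40,140 Wh = 40.14 kWh
Wi-Fi router: 17.3 W × 9.3 h = 161 Wh = 0.1609 kWh
desktop computer: 405 W × 9.01 h = 3,649 Wh = 3.649 kWh
Total energy = 0.606 + 0.923 + 40.14 + 0.1609 + 3.649 = 45.48 kWh
Cost = 45.48 kWh × €0.264 = €12.01

€12.01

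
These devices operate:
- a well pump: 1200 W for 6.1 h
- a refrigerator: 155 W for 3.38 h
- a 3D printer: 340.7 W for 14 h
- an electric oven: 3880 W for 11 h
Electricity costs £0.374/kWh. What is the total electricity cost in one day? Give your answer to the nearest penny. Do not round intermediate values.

£20.68

well pump: 1200 W × 6.1 h = 7,320 Wh = 7.32 kWh
refrigerator: 155 W × 3.38 h = 524 Wh = 0.5239 kWh
3D printer: 340.7 W × 14 h = 4,770 Wh = 4.77 kWh
electric oven: 3880 W × 11 h = 42,680 Wh = 42.68 kWh
Total energy = 7.32 + 0.5239 + 4.77 + 42.68 = 55.29 kWh
Cost = 55.29 kWh × £0.374 = £20.68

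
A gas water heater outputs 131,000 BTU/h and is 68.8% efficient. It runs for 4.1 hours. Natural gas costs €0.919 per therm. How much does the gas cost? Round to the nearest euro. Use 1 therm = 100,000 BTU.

Heat delivered = 131,000 BTU/h × 4.1 h = 537,100 BTU
Gas input = 537,100 / 0.688 = 780,669 BTU
= 780,669 / 100,000 = 7.807 therm
Cost = 7.807 × €0.919/therm = €7.17 ≈ €7

€7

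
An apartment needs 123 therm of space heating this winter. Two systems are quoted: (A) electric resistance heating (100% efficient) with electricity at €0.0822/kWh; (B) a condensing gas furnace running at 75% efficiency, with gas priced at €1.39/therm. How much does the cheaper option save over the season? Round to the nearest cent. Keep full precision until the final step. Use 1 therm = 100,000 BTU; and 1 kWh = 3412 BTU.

€68.36

Heat load = 123 therm × 100,000 = 12,300,000 BTU
Gas: input = 12,300,000 / 0.75 = 16,400,000 BTU = 164 therm → 164 × €1.39 = €227.96
Electric: 12,300,000 BTU / 3412 = 3,605 kWh → × €0.0822 = €296.32
Difference = |€227.96 − €296.32| = €68.36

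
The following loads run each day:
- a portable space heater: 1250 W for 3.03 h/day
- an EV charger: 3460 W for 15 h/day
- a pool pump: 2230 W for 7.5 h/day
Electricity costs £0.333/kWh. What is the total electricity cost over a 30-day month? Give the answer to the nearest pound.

portable space heater: 1250 W × 3.03 h × 30 d = 113,625 Wh = 113.6 kWh
EV charger: 3460 W × 15 h × 30 d = 1,557,000 Wh = 1,557 kWh
pool pump: 2230 W × 7.5 h × 30 d = 501,750 Wh = 501.8 kWh
Total energy = 113.6 + 1,557 + 501.8 = 2,172 kWh
Cost = 2,172 kWh × £0.333 = £723.40 ≈ £723

£723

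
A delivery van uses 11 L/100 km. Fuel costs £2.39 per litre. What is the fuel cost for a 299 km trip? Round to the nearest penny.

£78.61

Fuel = 11 L/100 km × 299 km / 100 = 32.89 L
Cost = 32.89 L × £2.39/L = £78.61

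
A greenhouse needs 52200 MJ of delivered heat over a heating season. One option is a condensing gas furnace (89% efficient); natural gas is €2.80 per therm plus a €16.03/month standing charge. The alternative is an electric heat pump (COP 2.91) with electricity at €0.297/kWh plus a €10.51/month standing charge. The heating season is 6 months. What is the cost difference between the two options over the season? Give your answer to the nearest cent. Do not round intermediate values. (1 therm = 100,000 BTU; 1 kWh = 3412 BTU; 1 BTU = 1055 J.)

Heat load = 52200 MJ = 52,200,000,000 J / 1055 = 49,478,673 BTU
Gas: input = 49,478,673 / 0.890 = 55,594,015 BTU = 555.9 therm → 555.9 × €2.80 = €1,556.63; + 6 × €16.03 standing = €1,652.81
Heat pump: 49,478,673 BTU / 3412 = 14,500 kWh heat; / 2.91 = 4,983 kWh in → × €0.297 = €1,480.04; + 6 × €10.51 standing = €1,543.10
Difference = |€1,652.81 − €1,543.10| = €109.72

€109.72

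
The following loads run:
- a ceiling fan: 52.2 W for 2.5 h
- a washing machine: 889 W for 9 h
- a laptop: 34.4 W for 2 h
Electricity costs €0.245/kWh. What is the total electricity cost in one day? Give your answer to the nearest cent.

ceiling fan: 52.2 W × 2.5 h = 130 Wh = 0.1305 kWh
washing machine: 889 W × 9 h = 8,001 Wh = 8.001 kWh
laptop: 34.4 W × 2 h = 69 Wh = 0.0688 kWh
Total energy = 0.1305 + 8.001 + 0.0688 = 8.2 kWh
Cost = 8.2 kWh × €0.245 = €2.01

€2.01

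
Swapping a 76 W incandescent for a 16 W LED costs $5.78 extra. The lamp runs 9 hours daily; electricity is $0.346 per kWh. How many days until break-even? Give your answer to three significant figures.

30.9 days

Power saved = 76 − 16 = 60 W
Daily energy saved = 60 W × 9 h = 540 Wh = 0.54 kWh
Daily savings = 0.54 × $0.346 = $0.1868
Payback = $5.78 / $0.1868 per day = 30.94 days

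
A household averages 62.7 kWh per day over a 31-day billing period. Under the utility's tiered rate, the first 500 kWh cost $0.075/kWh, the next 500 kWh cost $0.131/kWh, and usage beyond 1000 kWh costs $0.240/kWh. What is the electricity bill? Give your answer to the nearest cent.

Usage = 62.7 kWh/day × 31 days = 1943.7 kWh
First 500 kWh × $0.075 = $37.50
Next 500 kWh × $0.131 = $65.50
Remaining 943.7 kWh × $0.240 = $226.49
Total = $329.49

$329.49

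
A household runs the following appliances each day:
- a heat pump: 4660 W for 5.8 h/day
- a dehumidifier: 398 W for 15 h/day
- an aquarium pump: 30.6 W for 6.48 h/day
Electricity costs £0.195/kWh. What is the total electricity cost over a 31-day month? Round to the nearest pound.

heat pump: 4660 W × 5.8 h × 31 d = 837,868 Wh = 837.9 kWh
dehumidifier: 398 W × 15 h × 31 d = 185,070 Wh = 185.1 kWh
aquarium pump: 30.6 W × 6.48 h × 31 d = 6,147 Wh = 6.147 kWh
Total energy = 837.9 + 185.1 + 6.147 = 1,029 kWh
Cost = 1,029 kWh × £0.195 = £200.67 ≈ £201

£201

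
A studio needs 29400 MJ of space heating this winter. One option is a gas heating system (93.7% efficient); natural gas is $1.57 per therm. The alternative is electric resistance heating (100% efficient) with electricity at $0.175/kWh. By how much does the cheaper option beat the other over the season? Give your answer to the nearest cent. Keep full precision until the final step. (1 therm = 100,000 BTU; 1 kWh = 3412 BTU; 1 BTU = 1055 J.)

$962.37

Heat load = 29400 MJ = 29,400,000,000 J / 1055 = 27,867,299 BTU
Gas: input = 27,867,299 / 0.937 = 29,740,980 BTU = 297.4 therm → 297.4 × $1.57 = $466.93
Electric: 27,867,299 BTU / 3412 = 8,167 kWh → × $0.175 = $1,429.30
Difference = |$466.93 − $1,429.30| = $962.37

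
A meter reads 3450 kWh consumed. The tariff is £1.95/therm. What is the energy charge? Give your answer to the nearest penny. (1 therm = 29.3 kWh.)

3450 kWh × (0.03413 therm/kWh) = 117.7 therm
Cost = 117.7 therm × £1.95/therm = £229.61

£229.61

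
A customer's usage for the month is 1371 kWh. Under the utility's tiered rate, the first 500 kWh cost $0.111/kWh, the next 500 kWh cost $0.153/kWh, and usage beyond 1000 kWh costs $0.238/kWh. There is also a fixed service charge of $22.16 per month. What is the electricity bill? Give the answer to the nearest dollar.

First 500 kWh × $0.111 = $55.50
Next 500 kWh × $0.153 = $76.50
Remaining 371 kWh × $0.238 = $88.30
Energy charge = $220.30; + service $22.16 = $242.46 ≈ $242

$242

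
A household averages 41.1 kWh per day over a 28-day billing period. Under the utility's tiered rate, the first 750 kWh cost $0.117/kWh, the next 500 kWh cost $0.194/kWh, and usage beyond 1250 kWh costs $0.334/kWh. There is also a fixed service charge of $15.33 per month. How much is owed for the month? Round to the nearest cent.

Usage = 41.1 kWh/day × 28 days = 1150.8 kWh
First 750 kWh × $0.117 = $87.75
Next 400.8 kWh × $0.194 = $77.76
Remaining tier: 0 kWh (not reached)
Energy charge = $165.51; + service $15.33 = $180.84

$180.84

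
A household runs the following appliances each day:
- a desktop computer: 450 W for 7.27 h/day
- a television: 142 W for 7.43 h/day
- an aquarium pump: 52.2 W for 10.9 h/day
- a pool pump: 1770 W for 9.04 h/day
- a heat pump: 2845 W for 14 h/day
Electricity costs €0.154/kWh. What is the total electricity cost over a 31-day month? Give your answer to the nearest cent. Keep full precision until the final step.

€289.91

desktop computer: 450 W × 7.27 h × 31 d = 101,416 Wh = 101.4 kWh
television: 142 W × 7.43 h × 31 d = 32,707 Wh = 32.71 kWh
aquarium pump: 52.2 W × 10.9 h × 31 d = 17,638 Wh = 17.64 kWh
pool pump: 1770 W × 9.04 h × 31 d = 496,025 Wh = 496 kWh
heat pump: 2845 W × 14 h × 31 d = 1,234,730 Wh = 1,235 kWh
Total energy = 101.4 + 32.71 + 17.64 + 496 + 1,235 = 1,883 kWh
Cost = 1,883 kWh × €0.154 = €289.91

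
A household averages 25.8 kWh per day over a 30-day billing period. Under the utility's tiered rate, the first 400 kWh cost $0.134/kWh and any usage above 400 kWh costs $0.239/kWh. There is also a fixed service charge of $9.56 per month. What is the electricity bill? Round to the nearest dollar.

Usage = 25.8 kWh/day × 30 days = 774 kWh
First 400 kWh × $0.134 = $53.60
Remaining 374 kWh × $0.239 = $89.39
Energy charge = $142.99; + service $9.56 = $152.55 ≈ $153

$153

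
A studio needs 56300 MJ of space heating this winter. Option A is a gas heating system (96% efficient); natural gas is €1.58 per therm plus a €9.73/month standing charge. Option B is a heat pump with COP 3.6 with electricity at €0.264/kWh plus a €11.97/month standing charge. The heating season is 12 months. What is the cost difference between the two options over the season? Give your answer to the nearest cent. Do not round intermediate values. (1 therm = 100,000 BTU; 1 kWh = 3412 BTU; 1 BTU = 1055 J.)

€295.54

Heat load = 56300 MJ = 56,300,000,000 J / 1055 = 53,364,929 BTU
Gas: input = 53,364,929 / 0.96 = 55,588,468 BTU = 555.9 therm → 555.9 × €1.58 = €878.30; + 12 × €9.73 standing = €995.06
Heat pump: 53,364,929 BTU / 3412 = 15,640 kWh heat; / 3.6 = 4,345 kWh in → × €0.264 = €1,146.96; + 12 × €11.97 standing = €1,290.60
Difference = |€995.06 − €1,290.60| = €295.54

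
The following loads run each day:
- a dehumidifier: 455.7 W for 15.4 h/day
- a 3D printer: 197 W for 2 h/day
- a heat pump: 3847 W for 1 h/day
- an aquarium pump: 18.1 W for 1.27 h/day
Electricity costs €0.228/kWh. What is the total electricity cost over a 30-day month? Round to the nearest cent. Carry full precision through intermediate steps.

€77.17

dehumidifier: 455.7 W × 15.4 h × 30 d = 210,533 Wh = 210.5 kWh
3D printer: 197 W × 2 h × 30 d = 11,820 Wh = 11.82 kWh
heat pump: 3847 W × 1 h × 30 d = 115,410 Wh = 115.4 kWh
aquarium pump: 18.1 W × 1.27 h × 30 d = 690 Wh = 0.6896 kWh
Total energy = 210.5 + 11.82 + 115.4 + 0.6896 = 338.5 kWh
Cost = 338.5 kWh × €0.228 = €77.17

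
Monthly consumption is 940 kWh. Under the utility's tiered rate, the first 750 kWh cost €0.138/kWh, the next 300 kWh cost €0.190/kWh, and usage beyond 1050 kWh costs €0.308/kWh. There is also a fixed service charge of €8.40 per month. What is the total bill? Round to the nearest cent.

First 750 kWh × €0.138 = €103.50
Next 190 kWh × €0.190 = €36.10
Remaining tier: 0 kWh (not reached)
Energy charge = €139.60; + service €8.40 = €148.00

€148.00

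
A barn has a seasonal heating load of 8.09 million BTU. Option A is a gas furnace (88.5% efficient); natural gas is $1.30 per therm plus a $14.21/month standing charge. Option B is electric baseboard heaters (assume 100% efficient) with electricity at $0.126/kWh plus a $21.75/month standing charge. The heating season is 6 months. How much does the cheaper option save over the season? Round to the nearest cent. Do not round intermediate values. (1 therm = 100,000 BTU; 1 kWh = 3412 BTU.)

$225.16

Heat load = 8.09 × 10⁶ BTU = 8,090,000 BTU
Gas: input = 8,090,000 / 0.885 = 9,141,243 BTU = 91.41 therm → 91.41 × $1.30 = $118.84; + 6 × $14.21 standing = $204.10
Electric: 8,090,000 BTU / 3412 = 2,371 kWh → × $0.126 = $298.75; + 6 × $21.75 standing = $429.25
Difference = |$204.10 − $429.25| = $225.16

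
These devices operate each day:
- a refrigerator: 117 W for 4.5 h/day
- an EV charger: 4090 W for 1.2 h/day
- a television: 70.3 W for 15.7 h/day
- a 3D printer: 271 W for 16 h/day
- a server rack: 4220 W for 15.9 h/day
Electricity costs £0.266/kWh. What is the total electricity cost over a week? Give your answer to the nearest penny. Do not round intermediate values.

refrigerator: 117 W × 4.5 h × 7 d = 3,686 Wh = 3.686 kWh
EV charger: 4090 W × 1.2 h × 7 d = 34,356 Wh = 34.36 kWh
television: 70.3 W × 15.7 h × 7 d = 7,726 Wh = 7.726 kWh
3D printer: 271 W × 16 h × 7 d = 30,352 Wh = 30.35 kWh
server rack: 4220 W × 15.9 h × 7 d = 469,686 Wh = 469.7 kWh
Total energy = 3.686 + 34.36 + 7.726 + 30.35 + 469.7 = 545.8 kWh
Cost = 545.8 kWh × £0.266 = £145.18

£145.18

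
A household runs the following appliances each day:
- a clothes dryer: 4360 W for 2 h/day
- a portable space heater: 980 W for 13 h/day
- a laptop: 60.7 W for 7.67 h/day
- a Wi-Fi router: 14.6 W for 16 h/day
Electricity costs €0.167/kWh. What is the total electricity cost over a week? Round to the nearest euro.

€26

clothes dryer: 4360 W × 2 h × 7 d = 61,040 Wh = 61.04 kWh
portable space heater: 980 W × 13 h × 7 d = 89,180 Wh = 89.18 kWh
laptop: 60.7 W × 7.67 h × 7 d = 3,259 Wh = 3.259 kWh
Wi-Fi router: 14.6 W × 16 h × 7 d = 1,635 Wh = 1.635 kWh
Total energy = 61.04 + 89.18 + 3.259 + 1.635 = 155.1 kWh
Cost = 155.1 kWh × €0.167 = €25.90 ≈ €26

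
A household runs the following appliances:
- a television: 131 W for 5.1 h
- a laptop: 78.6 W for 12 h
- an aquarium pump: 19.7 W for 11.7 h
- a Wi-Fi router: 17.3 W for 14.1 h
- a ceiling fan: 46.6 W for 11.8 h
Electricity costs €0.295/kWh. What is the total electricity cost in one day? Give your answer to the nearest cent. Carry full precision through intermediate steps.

€0.78

television: 131 W × 5.1 h = 668 Wh = 0.6681 kWh
laptop: 78.6 W × 12 h = 943 Wh = 0.9432 kWh
aquarium pump: 19.7 W × 11.7 h = 230 Wh = 0.2305 kWh
Wi-Fi router: 17.3 W × 14.1 h = 244 Wh = 0.2439 kWh
ceiling fan: 46.6 W × 11.8 h = 550 Wh = 0.5499 kWh
Total energy = 0.6681 + 0.9432 + 0.2305 + 0.2439 + 0.5499 = 2.636 kWh
Cost = 2.636 kWh × €0.295 = €0.78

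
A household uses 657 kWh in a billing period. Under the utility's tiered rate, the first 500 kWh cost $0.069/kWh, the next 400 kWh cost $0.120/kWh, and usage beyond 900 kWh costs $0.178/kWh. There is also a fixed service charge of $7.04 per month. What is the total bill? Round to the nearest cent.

$60.38

First 500 kWh × $0.069 = $34.50
Next 157 kWh × $0.120 = $18.84
Remaining tier: 0 kWh (not reached)
Energy charge = $53.34; + service $7.04 = $60.38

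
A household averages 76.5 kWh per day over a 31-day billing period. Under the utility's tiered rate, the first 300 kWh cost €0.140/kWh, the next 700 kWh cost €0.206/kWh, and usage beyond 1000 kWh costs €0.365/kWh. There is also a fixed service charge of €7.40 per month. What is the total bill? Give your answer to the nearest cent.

€694.20

Usage = 76.5 kWh/day × 31 days = 2371.5 kWh
First 300 kWh × €0.140 = €42.00
Next 700 kWh × €0.206 = €144.20
Remaining 1371.5 kWh × €0.365 = €500.60
Energy charge = €686.80; + service €7.40 = €694.20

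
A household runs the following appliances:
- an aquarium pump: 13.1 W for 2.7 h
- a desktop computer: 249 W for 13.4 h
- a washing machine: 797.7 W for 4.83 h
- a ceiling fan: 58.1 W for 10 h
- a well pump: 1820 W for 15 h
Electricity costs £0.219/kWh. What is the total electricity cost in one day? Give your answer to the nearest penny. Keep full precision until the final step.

aquarium pump: 13.1 W × 2.7 h = 35 Wh = 0.03537 kWh
desktop computer: 249 W × 13.4 h = 3,337 Wh = 3.337 kWh
washing machine: 797.7 W × 4.83 h = 3,853 Wh = 3.853 kWh
ceiling fan: 58.1 W × 10 h = 581 Wh = 0.581 kWh
well pump: 1820 W × 15 h = 27,300 Wh = 27.3 kWh
Total energy = 0.03537 + 3.337 + 3.853 + 0.581 + 27.3 = 35.11 kWh
Cost = 35.11 kWh × £0.219 = £7.69

£7.69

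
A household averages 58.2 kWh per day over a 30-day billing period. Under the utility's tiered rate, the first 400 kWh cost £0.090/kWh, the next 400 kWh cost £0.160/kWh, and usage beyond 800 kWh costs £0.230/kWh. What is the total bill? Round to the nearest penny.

Usage = 58.2 kWh/day × 30 days = 1746 kWh
First 400 kWh × £0.090 = £36.00
Next 400 kWh × £0.160 = £64.00
Remaining 946 kWh × £0.230 = £217.58
Total = £317.58

£317.58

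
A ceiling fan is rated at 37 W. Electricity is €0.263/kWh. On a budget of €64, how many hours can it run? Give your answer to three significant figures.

6580 h

Energy budget = €64 / €0.263 per kWh = 243.3 kWh = 243,346 Wh
Runtime = 243,346 Wh / 37 W = 6,577 h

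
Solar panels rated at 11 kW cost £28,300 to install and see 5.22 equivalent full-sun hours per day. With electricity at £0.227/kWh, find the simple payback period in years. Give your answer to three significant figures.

Daily generation = 11 kW × 5.22 h = 57.42 kWh
Annual generation = 57.42 × 365 = 20958 kWh
Annual savings = 20958 × £0.227 = £4,757.53
Payback = £28,300 / £4,757.53 = 5.95 years

5.95 years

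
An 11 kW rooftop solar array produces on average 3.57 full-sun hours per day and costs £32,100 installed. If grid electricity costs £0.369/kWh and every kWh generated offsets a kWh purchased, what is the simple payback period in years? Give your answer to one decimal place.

Daily generation = 11 kW × 3.57 h = 39.27 kWh
Annual generation = 39.27 × 365 = 14334 kWh
Annual savings = 14334 × £0.369 = £5,289.08
Payback = £32,100 / £5,289.08 = 6.07 years

6.1 years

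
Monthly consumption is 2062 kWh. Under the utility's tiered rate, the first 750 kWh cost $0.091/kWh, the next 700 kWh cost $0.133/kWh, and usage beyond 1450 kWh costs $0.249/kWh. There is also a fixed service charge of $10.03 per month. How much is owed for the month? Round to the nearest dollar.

First 750 kWh × $0.091 = $68.25
Next 700 kWh × $0.133 = $93.10
Remaining 612 kWh × $0.249 = $152.39
Energy charge = $313.74; + service $10.03 = $323.77 ≈ $324

$324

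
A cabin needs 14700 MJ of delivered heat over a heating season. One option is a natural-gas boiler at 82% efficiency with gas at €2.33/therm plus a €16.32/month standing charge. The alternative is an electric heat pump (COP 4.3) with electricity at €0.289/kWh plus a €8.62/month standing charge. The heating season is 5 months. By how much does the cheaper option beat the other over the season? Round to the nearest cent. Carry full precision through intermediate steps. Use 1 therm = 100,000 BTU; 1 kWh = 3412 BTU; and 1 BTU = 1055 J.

Heat load = 14700 MJ = 14,700,000,000 J / 1055 = 13,933,649 BTU
Gas: input = 13,933,649 / 0.82 = 16,992,255 BTU = 169.9 therm → 169.9 × €2.33 = €395.92; + 5 × €16.32 standing = €477.52
Heat pump: 13,933,649 BTU / 3412 = 4,084 kWh heat; / 4.3 = 949.7 kWh in → × €0.289 = €274.46; + 5 × €8.62 standing = €317.56
Difference = |€477.52 − €317.56| = €159.96

€159.96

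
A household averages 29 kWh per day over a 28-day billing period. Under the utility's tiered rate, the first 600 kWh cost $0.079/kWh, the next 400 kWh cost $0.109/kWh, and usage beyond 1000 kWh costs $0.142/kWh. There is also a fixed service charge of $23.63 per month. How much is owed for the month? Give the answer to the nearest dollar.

Usage = 29 kWh/day × 28 days = 812 kWh
First 600 kWh × $0.079 = $47.40
Next 212 kWh × $0.109 = $23.11
Remaining tier: 0 kWh (not reached)
Energy charge = $70.51; + service $23.63 = $94.14 ≈ $94

$94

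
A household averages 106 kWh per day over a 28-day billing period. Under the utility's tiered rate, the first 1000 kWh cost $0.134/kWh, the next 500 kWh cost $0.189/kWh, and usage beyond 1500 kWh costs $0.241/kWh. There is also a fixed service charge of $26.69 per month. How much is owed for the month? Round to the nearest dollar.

Usage = 106 kWh/day × 28 days = 2968 kWh
First 1000 kWh × $0.134 = $134.00
Next 500 kWh × $0.189 = $94.50
Remaining 1468 kWh × $0.241 = $353.79
Energy charge = $582.29; + service $26.69 = $608.98 ≈ $609

$609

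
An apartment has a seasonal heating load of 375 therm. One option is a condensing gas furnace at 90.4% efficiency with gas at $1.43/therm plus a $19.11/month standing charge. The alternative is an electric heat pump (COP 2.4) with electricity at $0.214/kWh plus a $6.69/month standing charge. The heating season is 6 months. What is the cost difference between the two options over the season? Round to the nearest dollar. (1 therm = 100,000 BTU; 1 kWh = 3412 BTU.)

Heat load = 375 therm × 100,000 = 37,500,000 BTU
Gas: input = 37,500,000 / 0.904 = 41,482,301 BTU = 414.8 therm → 414.8 × $1.43 = $593.20; + 6 × $19.11 standing = $707.86
Heat pump: 37,500,000 BTU / 3412 = 10,990 kWh heat; / 2.4 = 4,579 kWh in → × $0.214 = $980.00; + 6 × $6.69 standing = $1,020.14
Difference = |$707.86 − $1,020.14| = $312.28 ≈ $312

$312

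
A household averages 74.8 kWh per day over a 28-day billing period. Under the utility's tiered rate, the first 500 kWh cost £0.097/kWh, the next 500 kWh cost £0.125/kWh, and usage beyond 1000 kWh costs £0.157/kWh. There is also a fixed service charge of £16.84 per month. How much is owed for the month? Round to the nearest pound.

Usage = 74.8 kWh/day × 28 days = 2094.4 kWh
First 500 kWh × £0.097 = £48.50
Next 500 kWh × £0.125 = £62.50
Remaining 1094.4 kWh × £0.157 = £171.82
Energy charge = £282.82; + service £16.84 = £299.66 ≈ £300

£300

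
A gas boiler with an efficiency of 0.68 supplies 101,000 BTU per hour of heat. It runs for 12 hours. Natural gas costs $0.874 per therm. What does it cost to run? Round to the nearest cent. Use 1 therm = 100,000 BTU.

Heat delivered = 101,000 BTU/h × 12 h = 1,212,000 BTU
Gas input = 1,212,000 / 0.68 = 1,782,353 BTU
= 1,782,353 / 100,000 = 17.82 therm
Cost = 17.82 × $0.874/therm = $15.58

$15.58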